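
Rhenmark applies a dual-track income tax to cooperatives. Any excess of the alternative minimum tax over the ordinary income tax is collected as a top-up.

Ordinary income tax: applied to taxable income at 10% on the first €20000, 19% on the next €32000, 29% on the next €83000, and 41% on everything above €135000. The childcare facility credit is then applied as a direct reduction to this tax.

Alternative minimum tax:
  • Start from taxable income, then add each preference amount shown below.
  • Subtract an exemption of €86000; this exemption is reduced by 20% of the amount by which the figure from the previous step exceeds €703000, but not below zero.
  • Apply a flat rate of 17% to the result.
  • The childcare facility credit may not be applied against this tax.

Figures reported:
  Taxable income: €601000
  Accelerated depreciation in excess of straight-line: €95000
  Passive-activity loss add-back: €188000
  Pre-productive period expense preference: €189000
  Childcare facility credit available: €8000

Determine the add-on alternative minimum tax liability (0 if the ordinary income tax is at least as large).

€0

Ordinary income tax:
  €20000 × 10% = €2000
  €32000 × 19% = €6080
  €83000 × 29% = €24070
  €466000 × 41% = €191060
  → €223210
  Less childcare facility credit €8000 → €215210

Alternative minimum tax:
  Adjusted income: €601000 + €95000 + €188000 + €189000 = €1073000
  Exemption: €86000 − 20% × (€1073000 − €703000) = €86000 − €74000 = €12000
  Base: €1073000 − €12000 = €1061000
  €1061000 × 17% = €180370

€180370 ≤ €215210, so no add-on is due.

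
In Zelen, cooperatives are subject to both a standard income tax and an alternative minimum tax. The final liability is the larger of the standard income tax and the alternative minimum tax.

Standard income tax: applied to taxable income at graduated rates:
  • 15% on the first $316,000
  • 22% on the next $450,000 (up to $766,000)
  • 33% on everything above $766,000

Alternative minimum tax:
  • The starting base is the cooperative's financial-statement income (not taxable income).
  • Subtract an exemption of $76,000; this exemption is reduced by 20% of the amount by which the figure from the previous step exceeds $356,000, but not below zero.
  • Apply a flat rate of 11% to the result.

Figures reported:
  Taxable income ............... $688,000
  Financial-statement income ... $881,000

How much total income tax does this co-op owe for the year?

$129,240

Standard income tax:
  $316,000 × 15% = $47,400
  $372,000 × 22% = $81,840
  → $129,240

Alternative minimum tax:
  Base (financial-statement income): $881,000
  Exemption: 20% × ($881,000 − $356,000) = $105,000 ≥ $76,000, so the exemption is fully phased out
  Base: $881,000 − $0 = $881,000
  $881,000 × 11% = $96,910

$129,240 > $96,910, so the standard income tax governs.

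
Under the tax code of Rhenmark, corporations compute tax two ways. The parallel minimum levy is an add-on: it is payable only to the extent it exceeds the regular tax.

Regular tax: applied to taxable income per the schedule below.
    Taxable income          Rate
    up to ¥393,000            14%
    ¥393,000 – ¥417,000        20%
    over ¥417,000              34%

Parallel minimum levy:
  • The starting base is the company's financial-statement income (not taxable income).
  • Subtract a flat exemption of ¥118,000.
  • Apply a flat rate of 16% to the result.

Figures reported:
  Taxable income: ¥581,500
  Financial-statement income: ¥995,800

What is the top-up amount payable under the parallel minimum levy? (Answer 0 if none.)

Regular tax:
  ¥393,000 × 14% = ¥55,020
  ¥24,000 × 20% = ¥4,800
  ¥164,500 × 34% = ¥55,930
  → ¥115,750

Parallel minimum levy:
  Base (financial-statement income): ¥995,800
  Less exemption ¥118,000 → base ¥877,800
  ¥877,800 × 16% = ¥140,448

Excess of parallel minimum levy over regular tax: ¥140,448 − ¥115,750 = ¥24,698.

¥24,698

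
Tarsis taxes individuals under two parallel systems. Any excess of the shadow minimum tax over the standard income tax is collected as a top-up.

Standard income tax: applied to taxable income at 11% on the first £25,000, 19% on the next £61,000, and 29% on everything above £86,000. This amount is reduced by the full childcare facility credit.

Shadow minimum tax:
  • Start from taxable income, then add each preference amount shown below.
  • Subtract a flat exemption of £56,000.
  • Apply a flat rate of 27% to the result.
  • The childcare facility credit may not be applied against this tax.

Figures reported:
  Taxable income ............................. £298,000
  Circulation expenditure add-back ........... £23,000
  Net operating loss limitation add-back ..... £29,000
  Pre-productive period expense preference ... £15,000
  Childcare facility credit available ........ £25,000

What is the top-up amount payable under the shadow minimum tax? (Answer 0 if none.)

£32,610

Shadow minimum tax:
  Adjusted income: £298,000 + £23,000 + £29,000 + £15,000 = £365,000
  Less exemption £56,000 → base £309,000
  £309,000 × 27% = £83,430

Standard income tax:
  £25,000 × 11% = £2,750
  £61,000 × 19% = £11,590
  £212,000 × 29% = £61,480
  → £75,820
  Less childcare facility credit £25,000 → £50,820

Excess of shadow minimum tax over standard income tax: £83,430 − £50,820 = £32,610.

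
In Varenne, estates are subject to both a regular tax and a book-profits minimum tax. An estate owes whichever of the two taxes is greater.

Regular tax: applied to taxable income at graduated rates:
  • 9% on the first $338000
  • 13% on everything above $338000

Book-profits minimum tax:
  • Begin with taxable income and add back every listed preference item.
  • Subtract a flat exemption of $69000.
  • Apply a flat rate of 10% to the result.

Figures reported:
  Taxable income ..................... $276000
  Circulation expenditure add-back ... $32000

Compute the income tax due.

$24840

Regular tax:
  $276000 × 9% = $24840

Book-profits minimum tax:
  Adjusted income: $276000 + $32000 = $308000
  Less exemption $69000 → base $239000
  $239000 × 10% = $23900

$24840 > $23900, so the regular tax governs.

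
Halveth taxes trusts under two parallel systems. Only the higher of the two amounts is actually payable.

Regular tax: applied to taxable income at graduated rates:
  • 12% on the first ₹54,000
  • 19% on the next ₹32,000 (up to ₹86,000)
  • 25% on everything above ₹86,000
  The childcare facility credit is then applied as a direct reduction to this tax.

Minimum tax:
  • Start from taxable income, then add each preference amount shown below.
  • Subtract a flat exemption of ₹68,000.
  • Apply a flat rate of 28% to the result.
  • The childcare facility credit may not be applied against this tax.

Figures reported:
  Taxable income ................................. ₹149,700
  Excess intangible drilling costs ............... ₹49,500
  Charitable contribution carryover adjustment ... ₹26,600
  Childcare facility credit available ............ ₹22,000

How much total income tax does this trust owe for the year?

Regular tax:
  ₹54,000 × 12% = ₹6,480
  ₹32,000 × 19% = ₹6,080
  ₹63,700 × 25% = ₹15,925
  → ₹28,485
  Less childcare facility credit ₹22,000 → ₹6,485

Minimum tax:
  Adjusted income: ₹149,700 + ₹49,500 + ₹26,600 = ₹225,800
  Less exemption ₹68,000 → base ₹157,800
  ₹157,800 × 28% = ₹44,184

₹44,184 > ₹6,485, so the minimum tax is the binding amount.

₹44,184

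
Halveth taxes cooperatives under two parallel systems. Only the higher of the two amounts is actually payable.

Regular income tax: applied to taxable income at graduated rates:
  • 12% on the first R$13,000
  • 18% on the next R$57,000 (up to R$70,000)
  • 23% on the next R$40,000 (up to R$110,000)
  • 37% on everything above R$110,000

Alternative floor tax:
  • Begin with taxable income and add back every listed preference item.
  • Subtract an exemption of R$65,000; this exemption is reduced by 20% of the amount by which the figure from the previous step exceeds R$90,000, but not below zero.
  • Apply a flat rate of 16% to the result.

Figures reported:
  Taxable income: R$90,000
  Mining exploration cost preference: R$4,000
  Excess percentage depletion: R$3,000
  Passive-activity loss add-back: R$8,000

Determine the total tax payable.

R$16,420

Regular income tax:
  R$13,000 × 12% = R$1,560
  R$57,000 × 18% = R$10,260
  R$20,000 × 23% = R$4,600
  → R$16,420

Alternative floor tax:
  Adjusted income: R$90,000 + R$4,000 + R$3,000 + R$8,000 = R$105,000
  Exemption: R$65,000 − 20% × (R$105,000 − R$90,000) = R$65,000 − R$3,000 = R$62,000
  Base: R$105,000 − R$62,000 = R$43,000
  R$43,000 × 16% = R$6,880

R$16,420 > R$6,880, so the regular income tax governs.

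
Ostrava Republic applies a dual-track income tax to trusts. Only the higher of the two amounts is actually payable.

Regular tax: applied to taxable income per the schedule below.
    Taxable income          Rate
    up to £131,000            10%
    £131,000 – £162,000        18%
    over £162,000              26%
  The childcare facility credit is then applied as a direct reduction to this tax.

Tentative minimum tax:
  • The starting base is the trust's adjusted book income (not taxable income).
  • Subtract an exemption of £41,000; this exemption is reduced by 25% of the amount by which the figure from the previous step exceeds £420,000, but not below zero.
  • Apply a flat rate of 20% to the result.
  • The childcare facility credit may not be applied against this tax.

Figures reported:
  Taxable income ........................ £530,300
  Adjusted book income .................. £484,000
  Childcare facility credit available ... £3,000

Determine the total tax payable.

Regular tax:
  £131,000 × 10% = £13,100
  £31,000 × 18% = £5,580
  £368,300 × 26% = £95,758
  → £114,438
  Less childcare facility credit £3,000 → £111,438

Tentative minimum tax:
  Base (adjusted book income): £484,000
  Exemption: £41,000 − 25% × (£484,000 − £420,000) = £41,000 − £16,000 = £25,000
  Base: £484,000 − £25,000 = £459,000
  £459,000 × 20% = £91,800

£111,438 > £91,800, so the regular tax governs.

£111,438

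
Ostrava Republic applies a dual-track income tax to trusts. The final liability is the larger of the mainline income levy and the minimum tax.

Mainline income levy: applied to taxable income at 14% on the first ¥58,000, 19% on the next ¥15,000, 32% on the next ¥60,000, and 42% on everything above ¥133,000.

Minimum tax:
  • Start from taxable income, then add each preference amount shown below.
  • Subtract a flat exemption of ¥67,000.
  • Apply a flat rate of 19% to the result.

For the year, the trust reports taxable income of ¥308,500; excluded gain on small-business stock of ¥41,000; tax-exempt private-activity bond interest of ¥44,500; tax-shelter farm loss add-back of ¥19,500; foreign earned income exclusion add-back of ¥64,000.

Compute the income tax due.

Mainline income levy:
  ¥58,000 × 14% = ¥8,120
  ¥15,000 × 19% = ¥2,850
  ¥60,000 × 32% = ¥19,200
  ¥175,500 × 42% = ¥73,710
  → ¥103,880

Minimum tax:
  Adjusted income: ¥308,500 + ¥41,000 + ¥44,500 + ¥19,500 + ¥64,000 = ¥477,500
  Less exemption ¥67,000 → base ¥410,500
  ¥410,500 × 19% = ¥77,995

¥103,880 > ¥77,995, so the mainline income levy governs.

¥103,880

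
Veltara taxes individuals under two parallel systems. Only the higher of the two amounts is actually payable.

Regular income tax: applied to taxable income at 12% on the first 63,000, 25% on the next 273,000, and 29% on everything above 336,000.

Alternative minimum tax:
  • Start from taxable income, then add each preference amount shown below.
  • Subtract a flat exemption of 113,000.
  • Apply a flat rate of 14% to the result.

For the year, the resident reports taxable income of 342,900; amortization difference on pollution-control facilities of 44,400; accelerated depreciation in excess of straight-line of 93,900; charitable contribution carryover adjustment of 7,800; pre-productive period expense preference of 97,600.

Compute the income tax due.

Regular income tax:
  63,000 × 12% = 7,560
  273,000 × 25% = 68,250
  6,900 × 29% = 2,001
  → 77,811

Alternative minimum tax:
  Adjusted income: 342,900 + 44,400 + 93,900 + 7,800 + 97,600 = 586,600
  Less exemption 113,000 → base 473,600
  473,600 × 14% = 66,304

77,811 > 66,304, so the regular income tax governs.

77,811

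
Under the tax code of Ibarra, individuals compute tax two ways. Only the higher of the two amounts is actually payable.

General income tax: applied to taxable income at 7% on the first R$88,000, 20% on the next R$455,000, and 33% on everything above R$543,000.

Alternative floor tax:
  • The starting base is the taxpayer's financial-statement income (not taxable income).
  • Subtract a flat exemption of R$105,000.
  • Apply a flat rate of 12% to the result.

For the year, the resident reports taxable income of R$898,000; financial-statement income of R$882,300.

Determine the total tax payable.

Alternative floor tax:
  Base (financial-statement income): R$882,300
  Less exemption R$105,000 → base R$777,300
  R$777,300 × 12% = R$93,276

General income tax:
  R$88,000 × 7% = R$6,160
  R$455,000 × 20% = R$91,000
  R$355,000 × 33% = R$117,150
  → R$214,310

R$214,310 > R$93,276, so the general income tax governs.

R$214,310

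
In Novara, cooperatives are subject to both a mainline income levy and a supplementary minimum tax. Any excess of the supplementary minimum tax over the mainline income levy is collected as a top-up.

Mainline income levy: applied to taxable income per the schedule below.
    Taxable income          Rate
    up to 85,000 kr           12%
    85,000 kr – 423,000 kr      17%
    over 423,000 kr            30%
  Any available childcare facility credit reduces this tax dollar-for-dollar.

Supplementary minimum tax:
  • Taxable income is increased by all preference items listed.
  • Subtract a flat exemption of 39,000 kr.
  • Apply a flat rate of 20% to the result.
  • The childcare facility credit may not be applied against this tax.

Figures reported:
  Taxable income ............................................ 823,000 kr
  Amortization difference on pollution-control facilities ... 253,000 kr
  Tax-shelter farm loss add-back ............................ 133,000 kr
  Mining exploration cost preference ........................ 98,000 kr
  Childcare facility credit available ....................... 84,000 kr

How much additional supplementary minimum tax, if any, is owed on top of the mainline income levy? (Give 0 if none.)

149,940 kr

Mainline income levy:
  85,000 kr × 12% = 10,200 kr
  338,000 kr × 17% = 57,460 kr
  400,000 kr × 30% = 120,000 kr
  → 187,660 kr
  Less childcare facility credit 84,000 kr → 103,660 kr

Supplementary minimum tax:
  Adjusted income: 823,000 kr + 253,000 kr + 133,000 kr + 98,000 kr = 1,307,000 kr
  Less exemption 39,000 kr → base 1,268,000 kr
  1,268,000 kr × 20% = 253,600 kr

Excess of supplementary minimum tax over mainline income levy: 253,600 kr − 103,660 kr = 149,940 kr.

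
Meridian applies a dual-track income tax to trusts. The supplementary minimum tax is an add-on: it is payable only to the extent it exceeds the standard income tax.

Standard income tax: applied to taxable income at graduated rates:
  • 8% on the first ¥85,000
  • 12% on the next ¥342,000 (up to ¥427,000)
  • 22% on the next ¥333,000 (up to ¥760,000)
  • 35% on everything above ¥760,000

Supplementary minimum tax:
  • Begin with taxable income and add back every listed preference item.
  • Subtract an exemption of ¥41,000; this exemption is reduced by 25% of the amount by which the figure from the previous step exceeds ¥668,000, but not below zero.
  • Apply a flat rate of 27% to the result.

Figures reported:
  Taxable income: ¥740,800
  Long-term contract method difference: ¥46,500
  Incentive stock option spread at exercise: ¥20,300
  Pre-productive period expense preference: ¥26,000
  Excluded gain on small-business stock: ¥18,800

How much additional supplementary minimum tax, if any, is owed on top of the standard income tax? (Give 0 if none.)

Standard income tax:
  ¥85,000 × 8% = ¥6,800
  ¥342,000 × 12% = ¥41,040
  ¥313,800 × 22% = ¥69,036
  → ¥116,876

Supplementary minimum tax:
  Adjusted income: ¥740,800 + ¥46,500 + ¥20,300 + ¥26,000 + ¥18,800 = ¥852,400
  Exemption: 25% × (¥852,400 − ¥668,000) = ¥46,100 ≥ ¥41,000, so the exemption is fully phased out
  Base: ¥852,400 − ¥0 = ¥852,400
  ¥852,400 × 27% = ¥230,148

Excess of supplementary minimum tax over standard income tax: ¥230,148 − ¥116,876 = ¥113,272.

¥113,272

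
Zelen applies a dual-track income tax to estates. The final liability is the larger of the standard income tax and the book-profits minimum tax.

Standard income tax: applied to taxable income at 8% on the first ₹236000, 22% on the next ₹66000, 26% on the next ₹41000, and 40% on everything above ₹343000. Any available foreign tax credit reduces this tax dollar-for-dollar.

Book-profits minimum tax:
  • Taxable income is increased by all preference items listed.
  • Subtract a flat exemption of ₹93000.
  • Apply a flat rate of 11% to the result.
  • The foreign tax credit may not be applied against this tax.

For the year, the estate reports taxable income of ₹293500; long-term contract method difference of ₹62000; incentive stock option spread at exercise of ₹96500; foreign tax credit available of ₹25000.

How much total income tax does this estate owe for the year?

₹39490

Standard income tax:
  ₹236000 × 8% = ₹18880
  ₹57500 × 22% = ₹12650
  → ₹31530
  Less foreign tax credit ₹25000 → ₹6530

Book-profits minimum tax:
  Adjusted income: ₹293500 + ₹62000 + ₹96500 = ₹452000
  Less exemption ₹93000 → base ₹359000
  ₹359000 × 11% = ₹39490

₹39490 > ₹6530, so the book-profits minimum tax is the binding amount.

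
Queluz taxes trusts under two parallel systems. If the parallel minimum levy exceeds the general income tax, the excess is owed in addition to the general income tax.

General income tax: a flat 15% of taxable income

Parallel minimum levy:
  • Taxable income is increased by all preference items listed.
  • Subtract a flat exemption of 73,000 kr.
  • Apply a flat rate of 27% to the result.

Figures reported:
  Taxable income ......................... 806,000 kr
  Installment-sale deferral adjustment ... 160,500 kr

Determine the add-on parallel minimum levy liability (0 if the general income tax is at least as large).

120,345 kr

General income tax:
  806,000 kr × 15% = 120,900 kr

Parallel minimum levy:
  Adjusted income: 806,000 kr + 160,500 kr = 966,500 kr
  Less exemption 73,000 kr → base 893,500 kr
  893,500 kr × 27% = 241,245 kr

Excess of parallel minimum levy over general income tax: 241,245 kr − 120,900 kr = 120,345 kr.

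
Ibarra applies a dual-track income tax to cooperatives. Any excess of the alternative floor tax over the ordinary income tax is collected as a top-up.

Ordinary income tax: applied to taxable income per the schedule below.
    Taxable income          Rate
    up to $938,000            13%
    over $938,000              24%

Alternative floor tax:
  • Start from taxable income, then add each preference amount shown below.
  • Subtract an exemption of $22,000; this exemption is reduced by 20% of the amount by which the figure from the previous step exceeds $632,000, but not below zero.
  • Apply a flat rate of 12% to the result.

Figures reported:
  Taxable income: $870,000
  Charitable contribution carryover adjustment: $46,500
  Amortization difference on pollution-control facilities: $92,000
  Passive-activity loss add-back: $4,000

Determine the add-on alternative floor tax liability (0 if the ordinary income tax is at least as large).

Alternative floor tax:
  Adjusted income: $870,000 + $46,500 + $92,000 + $4,000 = $1,012,500
  Exemption: 20% × ($1,012,500 − $632,000) = $76,100 ≥ $22,000, so the exemption is fully phased out
  Base: $1,012,500 − $0 = $1,012,500
  $1,012,500 × 12% = $121,500

Ordinary income tax:
  $870,000 × 13% = $113,100

Excess of alternative floor tax over ordinary income tax: $121,500 − $113,100 = $8,400.

$8,400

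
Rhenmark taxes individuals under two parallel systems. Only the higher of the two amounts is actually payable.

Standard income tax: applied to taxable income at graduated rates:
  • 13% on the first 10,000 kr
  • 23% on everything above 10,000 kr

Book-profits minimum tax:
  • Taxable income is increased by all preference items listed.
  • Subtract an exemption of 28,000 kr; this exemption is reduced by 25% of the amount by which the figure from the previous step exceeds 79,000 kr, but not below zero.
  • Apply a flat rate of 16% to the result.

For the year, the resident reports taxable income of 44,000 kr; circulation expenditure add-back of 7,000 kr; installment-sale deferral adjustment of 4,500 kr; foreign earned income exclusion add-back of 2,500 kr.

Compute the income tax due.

9,120 kr

Standard income tax:
  10,000 kr × 13% = 1,300 kr
  34,000 kr × 23% = 7,820 kr
  → 9,120 kr

Book-profits minimum tax:
  Adjusted income: 44,000 kr + 7,000 kr + 4,500 kr + 2,500 kr = 58,000 kr
  Exemption: 58,000 kr ≤ 79,000 kr, so full 28,000 kr applies
  Base: 58,000 kr − 28,000 kr = 30,000 kr
  30,000 kr × 16% = 4,800 kr

9,120 kr > 4,800 kr, so the standard income tax governs.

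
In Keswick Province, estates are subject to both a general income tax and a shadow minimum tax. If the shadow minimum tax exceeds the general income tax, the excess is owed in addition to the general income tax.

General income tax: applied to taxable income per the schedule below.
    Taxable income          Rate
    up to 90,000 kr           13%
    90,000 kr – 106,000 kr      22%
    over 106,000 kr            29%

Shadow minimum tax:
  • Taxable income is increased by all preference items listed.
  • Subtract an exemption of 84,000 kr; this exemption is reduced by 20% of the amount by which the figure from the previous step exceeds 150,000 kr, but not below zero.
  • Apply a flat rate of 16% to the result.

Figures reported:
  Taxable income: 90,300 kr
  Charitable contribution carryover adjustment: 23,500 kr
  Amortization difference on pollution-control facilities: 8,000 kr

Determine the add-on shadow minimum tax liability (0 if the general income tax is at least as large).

Shadow minimum tax:
  Adjusted income: 90,300 kr + 23,500 kr + 8,000 kr = 121,800 kr
  Exemption: 121,800 kr ≤ 150,000 kr, so full 84,000 kr applies
  Base: 121,800 kr − 84,000 kr = 37,800 kr
  37,800 kr × 16% = 6,048 kr

General income tax:
  90,000 kr × 13% = 11,700 kr
  300 kr × 22% = 66 kr
  → 11,766 kr

6,048 kr ≤ 11,766 kr, so no add-on is due.

0 kr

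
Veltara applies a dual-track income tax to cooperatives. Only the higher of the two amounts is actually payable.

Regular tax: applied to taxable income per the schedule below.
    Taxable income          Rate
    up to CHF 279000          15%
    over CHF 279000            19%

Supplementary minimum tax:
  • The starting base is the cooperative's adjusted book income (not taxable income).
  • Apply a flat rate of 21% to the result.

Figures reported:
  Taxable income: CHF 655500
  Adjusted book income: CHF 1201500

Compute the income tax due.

CHF 252315

Supplementary minimum tax:
  Base (adjusted book income): CHF 1201500
  CHF 1201500 × 21% = CHF 252315

Regular tax:
  CHF 279000 × 15% = CHF 41850
  CHF 376500 × 19% = CHF 71535
  → CHF 113385

CHF 252315 > CHF 113385, so the supplementary minimum tax is the binding amount.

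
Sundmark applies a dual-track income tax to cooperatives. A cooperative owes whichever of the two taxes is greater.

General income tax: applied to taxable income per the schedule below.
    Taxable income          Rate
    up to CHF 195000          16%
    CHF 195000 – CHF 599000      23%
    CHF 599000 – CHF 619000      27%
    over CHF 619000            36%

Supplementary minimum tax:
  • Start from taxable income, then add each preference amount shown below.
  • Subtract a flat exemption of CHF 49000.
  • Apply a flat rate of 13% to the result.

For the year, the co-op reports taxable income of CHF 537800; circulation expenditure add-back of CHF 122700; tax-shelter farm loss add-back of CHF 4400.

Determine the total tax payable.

General income tax:
  CHF 195000 × 16% = CHF 31200
  CHF 342800 × 23% = CHF 78844
  → CHF 110044

Supplementary minimum tax:
  Adjusted income: CHF 537800 + CHF 122700 + CHF 4400 = CHF 664900
  Less exemption CHF 49000 → base CHF 615900
  CHF 615900 × 13% = CHF 80067

CHF 110044 > CHF 80067, so the general income tax governs.

CHF 110044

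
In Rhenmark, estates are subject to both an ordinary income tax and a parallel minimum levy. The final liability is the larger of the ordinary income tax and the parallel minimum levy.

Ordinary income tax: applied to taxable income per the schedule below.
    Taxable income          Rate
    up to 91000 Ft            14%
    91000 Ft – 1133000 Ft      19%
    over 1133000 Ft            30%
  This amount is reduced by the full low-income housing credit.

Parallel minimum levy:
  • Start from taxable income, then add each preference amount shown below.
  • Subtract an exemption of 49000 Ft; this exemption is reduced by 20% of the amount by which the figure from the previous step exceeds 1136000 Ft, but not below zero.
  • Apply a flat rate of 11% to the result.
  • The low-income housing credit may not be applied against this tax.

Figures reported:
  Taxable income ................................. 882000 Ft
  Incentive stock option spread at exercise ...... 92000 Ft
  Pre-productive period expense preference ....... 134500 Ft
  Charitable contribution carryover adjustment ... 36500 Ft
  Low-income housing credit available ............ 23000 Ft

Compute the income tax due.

Ordinary income tax:
  91000 Ft × 14% = 12740 Ft
  791000 Ft × 19% = 150290 Ft
  → 163030 Ft
  Less low-income housing credit 23000 Ft → 140030 Ft

Parallel minimum levy:
  Adjusted income: 882000 Ft + 92000 Ft + 134500 Ft + 36500 Ft = 1145000 Ft
  Exemption: 49000 Ft − 20% × (1145000 Ft − 1136000 Ft) = 49000 Ft − 1800 Ft = 47200 Ft
  Base: 1145000 Ft − 47200 Ft = 1097800 Ft
  1097800 Ft × 11% = 120758 Ft

140030 Ft > 120758 Ft, so the ordinary income tax governs.

140030 Ft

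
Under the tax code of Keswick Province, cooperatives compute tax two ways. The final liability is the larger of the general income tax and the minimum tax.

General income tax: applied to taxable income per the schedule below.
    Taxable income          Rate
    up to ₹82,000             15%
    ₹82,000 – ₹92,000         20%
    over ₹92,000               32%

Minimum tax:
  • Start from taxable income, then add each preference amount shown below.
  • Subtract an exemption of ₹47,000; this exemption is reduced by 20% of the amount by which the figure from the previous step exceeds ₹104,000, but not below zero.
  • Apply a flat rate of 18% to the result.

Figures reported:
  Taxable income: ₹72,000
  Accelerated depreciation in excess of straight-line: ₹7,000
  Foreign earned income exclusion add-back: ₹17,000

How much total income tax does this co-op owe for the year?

₹10,800

General income tax:
  ₹72,000 × 15% = ₹10,800

Minimum tax:
  Adjusted income: ₹72,000 + ₹7,000 + ₹17,000 = ₹96,000
  Exemption: ₹96,000 ≤ ₹104,000, so full ₹47,000 applies
  Base: ₹96,000 − ₹47,000 = ₹49,000
  ₹49,000 × 18% = ₹8,820

₹10,800 > ₹8,820, so the general income tax governs.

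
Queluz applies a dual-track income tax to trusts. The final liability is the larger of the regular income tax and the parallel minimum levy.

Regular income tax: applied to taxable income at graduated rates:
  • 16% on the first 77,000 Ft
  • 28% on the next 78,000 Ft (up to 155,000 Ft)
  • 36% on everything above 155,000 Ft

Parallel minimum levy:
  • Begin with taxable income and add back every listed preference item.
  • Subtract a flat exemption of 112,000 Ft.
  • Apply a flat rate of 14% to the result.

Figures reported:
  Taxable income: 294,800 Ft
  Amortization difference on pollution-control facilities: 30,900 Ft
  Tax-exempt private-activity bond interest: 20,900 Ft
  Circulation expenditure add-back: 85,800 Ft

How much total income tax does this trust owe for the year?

84,488 Ft

Regular income tax:
  77,000 Ft × 16% = 12,320 Ft
  78,000 Ft × 28% = 21,840 Ft
  139,800 Ft × 36% = 50,328 Ft
  → 84,488 Ft

Parallel minimum levy:
  Adjusted income: 294,800 Ft + 30,900 Ft + 20,900 Ft + 85,800 Ft = 432,400 Ft
  Less exemption 112,000 Ft → base 320,400 Ft
  320,400 Ft × 14% = 44,856 Ft

84,488 Ft > 44,856 Ft, so the regular income tax governs.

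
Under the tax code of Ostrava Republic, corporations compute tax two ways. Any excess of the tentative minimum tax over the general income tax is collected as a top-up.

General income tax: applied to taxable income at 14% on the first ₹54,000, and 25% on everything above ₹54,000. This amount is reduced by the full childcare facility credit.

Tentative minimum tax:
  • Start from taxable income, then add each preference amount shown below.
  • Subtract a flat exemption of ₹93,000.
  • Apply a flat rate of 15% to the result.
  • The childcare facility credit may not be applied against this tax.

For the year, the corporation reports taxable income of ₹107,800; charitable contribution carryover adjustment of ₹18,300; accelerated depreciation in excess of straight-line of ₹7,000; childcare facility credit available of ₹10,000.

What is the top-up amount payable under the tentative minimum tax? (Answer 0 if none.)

₹0

Tentative minimum tax:
  Adjusted income: ₹107,800 + ₹18,300 + ₹7,000 = ₹133,100
  Less exemption ₹93,000 → base ₹40,100
  ₹40,100 × 15% = ₹6,015

General income tax:
  ₹54,000 × 14% = ₹7,560
  ₹53,800 × 25% = ₹13,450
  → ₹21,010
  Less childcare facility credit ₹10,000 → ₹11,010

₹6,015 ≤ ₹11,010, so no add-on is due.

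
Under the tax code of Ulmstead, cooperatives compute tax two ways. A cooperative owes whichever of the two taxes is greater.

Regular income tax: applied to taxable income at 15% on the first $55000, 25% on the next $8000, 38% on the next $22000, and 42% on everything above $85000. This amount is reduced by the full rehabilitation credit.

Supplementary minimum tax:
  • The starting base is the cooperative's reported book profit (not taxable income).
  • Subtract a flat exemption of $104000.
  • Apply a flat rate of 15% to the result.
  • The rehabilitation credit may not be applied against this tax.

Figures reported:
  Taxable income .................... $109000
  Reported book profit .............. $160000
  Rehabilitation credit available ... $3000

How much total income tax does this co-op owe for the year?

Supplementary minimum tax:
  Base (reported book profit): $160000
  Less exemption $104000 → base $56000
  $56000 × 15% = $8400

Regular income tax:
  $55000 × 15% = $8250
  $8000 × 25% = $2000
  $22000 × 38% = $8360
  $24000 × 42% = $10080
  → $28690
  Less rehabilitation credit $3000 → $25690

$25690 > $8400, so the regular income tax governs.

$25690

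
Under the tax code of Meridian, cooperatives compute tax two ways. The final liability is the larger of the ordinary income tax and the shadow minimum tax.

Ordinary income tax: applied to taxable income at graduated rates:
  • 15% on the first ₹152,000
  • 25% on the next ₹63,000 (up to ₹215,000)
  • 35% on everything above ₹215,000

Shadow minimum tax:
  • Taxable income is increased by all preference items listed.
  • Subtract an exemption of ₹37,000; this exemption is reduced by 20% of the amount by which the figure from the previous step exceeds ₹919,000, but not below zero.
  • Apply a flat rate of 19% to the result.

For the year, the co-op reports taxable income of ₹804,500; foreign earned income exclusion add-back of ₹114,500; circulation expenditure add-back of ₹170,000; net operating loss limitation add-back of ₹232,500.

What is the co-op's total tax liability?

Shadow minimum tax:
  Adjusted income: ₹804,500 + ₹114,500 + ₹170,000 + ₹232,500 = ₹1,321,500
  Exemption: 20% × (₹1,321,500 − ₹919,000) = ₹80,500 ≥ ₹37,000, so the exemption is fully phased out
  Base: ₹1,321,500 − ₹0 = ₹1,321,500
  ₹1,321,500 × 19% = ₹251,085

Ordinary income tax:
  ₹152,000 × 15% = ₹22,800
  ₹63,000 × 25% = ₹15,750
  ₹589,500 × 35% = ₹206,325
  → ₹244,875

₹251,085 > ₹244,875, so the shadow minimum tax is the binding amount.

₹251,085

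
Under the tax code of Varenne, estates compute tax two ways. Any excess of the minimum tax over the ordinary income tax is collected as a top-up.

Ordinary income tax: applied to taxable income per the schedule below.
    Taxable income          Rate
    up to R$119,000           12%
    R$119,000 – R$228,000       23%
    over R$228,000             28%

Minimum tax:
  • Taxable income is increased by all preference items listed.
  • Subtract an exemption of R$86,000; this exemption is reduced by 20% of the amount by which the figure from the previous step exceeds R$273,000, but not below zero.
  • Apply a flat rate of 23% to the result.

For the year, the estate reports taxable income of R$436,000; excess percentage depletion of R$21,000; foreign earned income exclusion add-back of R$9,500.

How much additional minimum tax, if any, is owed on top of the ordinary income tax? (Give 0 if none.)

R$0

Ordinary income tax:
  R$119,000 × 12% = R$14,280
  R$109,000 × 23% = R$25,070
  R$208,000 × 28% = R$58,240
  → R$97,590

Minimum tax:
  Adjusted income: R$436,000 + R$21,000 + R$9,500 = R$466,500
  Exemption: R$86,000 − 20% × (R$466,500 − R$273,000) = R$86,000 − R$38,700 = R$47,300
  Base: R$466,500 − R$47,300 = R$419,200
  R$419,200 × 23% = R$96,416

R$96,416 ≤ R$97,590, so no add-on is due.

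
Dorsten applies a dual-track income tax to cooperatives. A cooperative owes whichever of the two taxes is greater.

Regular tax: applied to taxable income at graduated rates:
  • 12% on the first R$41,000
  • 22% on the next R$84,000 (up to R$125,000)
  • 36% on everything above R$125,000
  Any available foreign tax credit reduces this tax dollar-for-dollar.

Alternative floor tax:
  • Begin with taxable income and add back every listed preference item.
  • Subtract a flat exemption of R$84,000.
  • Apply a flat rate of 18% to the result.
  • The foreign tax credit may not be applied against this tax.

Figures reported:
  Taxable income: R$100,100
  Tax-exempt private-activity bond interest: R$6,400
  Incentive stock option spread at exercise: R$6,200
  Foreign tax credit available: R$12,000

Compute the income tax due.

Alternative floor tax:
  Adjusted income: R$100,100 + R$6,400 + R$6,200 = R$112,700
  Less exemption R$84,000 → base R$28,700
  R$28,700 × 18% = R$5,166

Regular tax:
  R$41,000 × 12% = R$4,920
  R$59,100 × 22% = R$13,002
  → R$17,922
  Less foreign tax credit R$12,000 → R$5,922

R$5,922 > R$5,166, so the regular tax governs.

R$5,922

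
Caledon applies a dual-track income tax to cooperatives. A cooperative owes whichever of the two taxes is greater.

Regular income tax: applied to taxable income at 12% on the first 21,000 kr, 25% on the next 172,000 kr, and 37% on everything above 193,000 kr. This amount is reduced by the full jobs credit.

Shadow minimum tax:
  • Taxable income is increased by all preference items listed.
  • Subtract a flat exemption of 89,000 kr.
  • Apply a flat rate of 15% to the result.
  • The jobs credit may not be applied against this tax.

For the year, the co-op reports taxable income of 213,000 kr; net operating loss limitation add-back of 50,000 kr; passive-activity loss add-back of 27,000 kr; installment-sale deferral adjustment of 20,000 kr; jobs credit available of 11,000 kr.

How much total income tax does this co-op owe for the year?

Shadow minimum tax:
  Adjusted income: 213,000 kr + 50,000 kr + 27,000 kr + 20,000 kr = 310,000 kr
  Less exemption 89,000 kr → base 221,000 kr
  221,000 kr × 15% = 33,150 kr

Regular income tax:
  21,000 kr × 12% = 2,520 kr
  172,000 kr × 25% = 43,000 kr
  20,000 kr × 37% = 7,400 kr
  → 52,920 kr
  Less jobs credit 11,000 kr → 41,920 kr

41,920 kr > 33,150 kr, so the regular income tax governs.

41,920 kr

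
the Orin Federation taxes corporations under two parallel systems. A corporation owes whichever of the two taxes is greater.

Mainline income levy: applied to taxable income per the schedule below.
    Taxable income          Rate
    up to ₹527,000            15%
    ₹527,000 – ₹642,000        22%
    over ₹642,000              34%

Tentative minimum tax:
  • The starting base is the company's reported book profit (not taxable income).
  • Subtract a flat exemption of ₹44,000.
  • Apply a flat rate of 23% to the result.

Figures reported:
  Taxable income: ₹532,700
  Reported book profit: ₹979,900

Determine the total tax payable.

₹215,257

Mainline income levy:
  ₹527,000 × 15% = ₹79,050
  ₹5,700 × 22% = ₹1,254
  → ₹80,304

Tentative minimum tax:
  Base (reported book profit): ₹979,900
  Less exemption ₹44,000 → base ₹935,900
  ₹935,900 × 23% = ₹215,257

₹215,257 > ₹80,304, so the tentative minimum tax is the binding amount.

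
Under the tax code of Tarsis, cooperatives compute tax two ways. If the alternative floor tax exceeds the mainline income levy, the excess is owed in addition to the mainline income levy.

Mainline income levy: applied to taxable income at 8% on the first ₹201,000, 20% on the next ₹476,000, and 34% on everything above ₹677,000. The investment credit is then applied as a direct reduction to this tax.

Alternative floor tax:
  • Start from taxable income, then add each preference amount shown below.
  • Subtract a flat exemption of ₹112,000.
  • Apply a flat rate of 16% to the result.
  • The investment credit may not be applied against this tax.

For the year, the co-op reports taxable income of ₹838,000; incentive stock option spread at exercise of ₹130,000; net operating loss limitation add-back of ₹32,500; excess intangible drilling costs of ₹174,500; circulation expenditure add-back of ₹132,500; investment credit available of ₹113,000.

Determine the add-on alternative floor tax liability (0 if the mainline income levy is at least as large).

₹138,260

Alternative floor tax:
  Adjusted income: ₹838,000 + ₹130,000 + ₹32,500 + ₹174,500 + ₹132,500 = ₹1,307,500
  Less exemption ₹112,000 → base ₹1,195,500
  ₹1,195,500 × 16% = ₹191,280

Mainline income levy:
  ₹201,000 × 8% = ₹16,080
  ₹476,000 × 20% = ₹95,200
  ₹161,000 × 34% = ₹54,740
  → ₹166,020
  Less investment credit ₹113,000 → ₹53,020

Excess of alternative floor tax over mainline income levy: ₹191,280 − ₹53,020 = ₹138,260.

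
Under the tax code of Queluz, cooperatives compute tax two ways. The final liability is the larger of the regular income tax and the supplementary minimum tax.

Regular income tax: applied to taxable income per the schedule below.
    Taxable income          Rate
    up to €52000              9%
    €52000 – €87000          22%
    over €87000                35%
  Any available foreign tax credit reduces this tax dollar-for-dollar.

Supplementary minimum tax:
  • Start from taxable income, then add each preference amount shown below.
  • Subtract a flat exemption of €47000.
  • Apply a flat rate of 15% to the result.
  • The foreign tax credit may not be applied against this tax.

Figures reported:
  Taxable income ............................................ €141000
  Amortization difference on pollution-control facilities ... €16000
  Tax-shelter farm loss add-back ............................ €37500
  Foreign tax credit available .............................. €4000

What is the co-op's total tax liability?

€27280

Regular income tax:
  €52000 × 9% = €4680
  €35000 × 22% = €7700
  €54000 × 35% = €18900
  → €31280
  Less foreign tax credit €4000 → €27280

Supplementary minimum tax:
  Adjusted income: €141000 + €16000 + €37500 = €194500
  Less exemption €47000 → base €147500
  €147500 × 15% = €22125

€27280 > €22125, so the regular income tax governs.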